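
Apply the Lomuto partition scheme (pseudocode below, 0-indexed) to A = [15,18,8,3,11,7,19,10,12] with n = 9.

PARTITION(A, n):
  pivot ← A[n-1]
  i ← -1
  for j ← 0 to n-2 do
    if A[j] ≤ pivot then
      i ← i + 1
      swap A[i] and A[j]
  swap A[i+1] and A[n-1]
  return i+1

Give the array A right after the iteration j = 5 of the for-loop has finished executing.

[8,3,11,7,15,18,19,10,12]

pivot = A[8] = 12; i = -1
j=0: A[0]=15 > 12 → no swap
j=1: A[1]=18 > 12 → no swap
j=2: A[2]=8 ≤ 12 → i=0, swap A[0],A[2] → [8,18,15,3,11,7,19,10,12]
j=3: A[3]=3 ≤ 12 → i=1, swap A[1],A[3] → [8,3,15,18,11,7,19,10,12]
j=4: A[4]=11 ≤ 12 → i=2, swap A[2],A[4] → [8,3,11,18,15,7,19,10,12]
j=5: A[5]=7 ≤ 12 → i=3, swap A[3],A[5] → [8,3,11,7,15,18,19,10,12]
(after j=5) A = [8,3,11,7,15,18,19,10,12]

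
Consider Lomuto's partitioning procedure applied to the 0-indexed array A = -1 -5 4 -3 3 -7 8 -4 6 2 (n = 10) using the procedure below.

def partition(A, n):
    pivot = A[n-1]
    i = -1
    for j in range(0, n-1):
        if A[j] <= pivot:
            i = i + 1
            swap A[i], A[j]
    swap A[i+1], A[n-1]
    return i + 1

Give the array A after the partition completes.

pivot = A[9] = 2; i = -1
j=0: A[0]=-1 ≤ 2 → i=0, swap A[0],A[0] (no change) → -1 -5 4 -3 3 -7 8 -4 6 2
j=1: A[1]=-5 ≤ 2 → i=1, swap A[1],A[1] (no change) → -1 -5 4 -3 3 -7 8 -4 6 2
j=2: A[2]=4 > 2 → no swap
j=3: A[3]=-3 ≤ 2 → i=2, swap A[2],A[3] → -1 -5 -3 4 3 -7 8 -4 6 2
j=4: A[4]=3 > 2 → no swap
j=5: A[5]=-7 ≤ 2 → i=3, swap A[3],A[5] → -1 -5 -3 -7 3 4 8 -4 6 2
j=6: A[6]=8 > 2 → no swap
j=7: A[7]=-4 ≤ 2 → i=4, swap A[4],A[7] → -1 -5 -3 -7 -4 4 8 3 6 2
j=8: A[8]=6 > 2 → no swap
final swap A[5],A[9] → -1 -5 -3 -7 -4 2 8 3 6 4; return 5

-1 -5 -3 -7 -4 2 8 3 6 4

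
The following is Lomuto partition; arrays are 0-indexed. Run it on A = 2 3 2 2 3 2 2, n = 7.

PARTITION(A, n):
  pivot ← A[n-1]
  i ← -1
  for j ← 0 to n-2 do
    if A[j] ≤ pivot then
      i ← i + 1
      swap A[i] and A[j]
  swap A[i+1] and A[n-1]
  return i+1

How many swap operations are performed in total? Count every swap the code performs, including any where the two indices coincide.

5

pivot = A[6] = 2; i = -1
j=0: A[0]=2 ≤ 2 → i=0, swap A[0],A[0] (no change) → 2 3 2 2 3 2 2
j=1: A[1]=3 > 2 → no swap
j=2: A[2]=2 ≤ 2 → i=1, swap A[1],A[2] → 2 2 3 2 3 2 2
j=3: A[3]=2 ≤ 2 → i=2, swap A[2],A[3] → 2 2 2 3 3 2 2
j=4: A[4]=3 > 2 → no swap
j=5: A[5]=2 ≤ 2 → i=3, swap A[3],A[5] → 2 2 2 2 3 3 2
final swap A[4],A[6] → 2 2 2 2 2 3 3; return 4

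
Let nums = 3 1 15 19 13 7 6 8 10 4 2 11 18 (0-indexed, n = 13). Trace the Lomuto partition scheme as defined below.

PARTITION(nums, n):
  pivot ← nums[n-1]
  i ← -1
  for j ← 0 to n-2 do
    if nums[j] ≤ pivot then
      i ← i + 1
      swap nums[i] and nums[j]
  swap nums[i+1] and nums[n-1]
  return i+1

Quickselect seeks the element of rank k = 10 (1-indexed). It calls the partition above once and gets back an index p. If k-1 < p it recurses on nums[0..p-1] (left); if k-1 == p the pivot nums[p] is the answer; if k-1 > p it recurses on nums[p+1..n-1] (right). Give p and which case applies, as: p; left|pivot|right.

11; left

pivot = nums[12] = 18; i = -1
j=0: nums[0]=3 ≤ 18 → i=0, swap nums[0],nums[0] (no change) → 3 1 15 19 13 7 6 8 10 4 2 11 18
j=1: nums[1]=1 ≤ 18 → i=1, swap nums[1],nums[1] (no change) → 3 1 15 19 13 7 6 8 10 4 2 11 18
j=2: nums[2]=15 ≤ 18 → i=2, swap nums[2],nums[2] (no change) → 3 1 15 19 13 7 6 8 10 4 2 11 18
j=3: nums[3]=19 > 18 → no swap
j=4: nums[4]=13 ≤ 18 → i=3, swap nums[3],nums[4] → 3 1 15 13 19 7 6 8 10 4 2 11 18
j=5: nums[5]=7 ≤ 18 → i=4, swap nums[4],nums[5] → 3 1 15 13 7 19 6 8 10 4 2 11 18
j=6: nums[6]=6 ≤ 18 → i=5, swap nums[5],nums[6] → 3 1 15 13 7 6 19 8 10 4 2 11 18
j=7: nums[7]=8 ≤ 18 → i=6, swap nums[6],nums[7] → 3 1 15 13 7 6 8 19 10 4 2 11 18
j=8: nums[8]=10 ≤ 18 → i=7, swap nums[7],nums[8] → 3 1 15 13 7 6 8 10 19 4 2 11 18
j=9: nums[9]=4 ≤ 18 → i=8, swap nums[8],nums[9] → 3 1 15 13 7 6 8 10 4 19 2 11 18
j=10: nums[10]=2 ≤ 18 → i=9, swap nums[9],nums[10] → 3 1 15 13 7 6 8 10 4 2 19 11 18
j=11: nums[11]=11 ≤ 18 → i=10, swap nums[10],nums[11] → 3 1 15 13 7 6 8 10 4 2 11 19 18
final swap nums[11],nums[12] → 3 1 15 13 7 6 8 10 4 2 11 18 19; return 11
p = 11; k-1 = 9 < 11 ⇒ left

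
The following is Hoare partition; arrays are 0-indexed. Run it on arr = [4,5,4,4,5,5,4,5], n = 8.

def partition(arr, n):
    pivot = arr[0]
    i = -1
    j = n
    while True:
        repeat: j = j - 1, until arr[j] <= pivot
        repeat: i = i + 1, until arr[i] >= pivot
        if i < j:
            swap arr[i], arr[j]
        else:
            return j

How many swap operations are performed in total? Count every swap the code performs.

pivot = arr[0] = 4; i = -1, j = 8
j→6 (arr[6]=4≤4), i→0 (arr[0]=4≥4); i<j, swap → [4,5,4,4,5,5,4,5]
j→3 (arr[3]=4≤4), i→1 (arr[1]=5≥4); i<j, swap → [4,4,4,5,5,5,4,5]
j→2, i→2; i≥j, return j=2. arr = [4,4,4,5,5,5,4,5]

2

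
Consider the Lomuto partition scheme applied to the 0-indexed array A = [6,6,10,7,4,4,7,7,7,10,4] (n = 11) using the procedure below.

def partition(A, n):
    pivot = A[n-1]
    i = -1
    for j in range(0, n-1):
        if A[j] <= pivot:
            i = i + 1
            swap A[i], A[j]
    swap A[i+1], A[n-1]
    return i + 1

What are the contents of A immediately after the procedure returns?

[4,4,4,7,6,6,7,7,7,10,10]

pivot = A[10] = 4; i = -1
j=0: A[0]=6 > 4 → no swap
j=1: A[1]=6 > 4 → no swap
j=2: A[2]=10 > 4 → no swap
j=3: A[3]=7 > 4 → no swap
j=4: A[4]=4 ≤ 4 → i=0, swap A[0],A[4] → [4,6,10,7,6,4,7,7,7,10,4]
j=5: A[5]=4 ≤ 4 → i=1, swap A[1],A[5] → [4,4,10,7,6,6,7,7,7,10,4]
j=6: A[6]=7 > 4 → no swap
j=7: A[7]=7 > 4 → no swap
j=8: A[8]=7 > 4 → no swap
j=9: A[9]=10 > 4 → no swap
final swap A[2],A[10] → [4,4,4,7,6,6,7,7,7,10,10]; return 2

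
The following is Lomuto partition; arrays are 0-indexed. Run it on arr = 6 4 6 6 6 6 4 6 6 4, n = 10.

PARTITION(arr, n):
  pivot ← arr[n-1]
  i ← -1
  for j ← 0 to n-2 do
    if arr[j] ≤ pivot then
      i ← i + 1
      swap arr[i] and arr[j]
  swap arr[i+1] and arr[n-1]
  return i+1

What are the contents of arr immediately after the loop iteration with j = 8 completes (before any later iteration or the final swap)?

pivot = arr[9] = 4; i = -1
j=0: arr[0]=6 > 4 → no swap
j=1: arr[1]=4 ≤ 4 → i=0, swap arr[0],arr[1] → 4 6 6 6 6 6 4 6 6 4
j=2: arr[2]=6 > 4 → no swap
j=3: arr[3]=6 > 4 → no swap
j=4: arr[4]=6 > 4 → no swap
j=5: arr[5]=6 > 4 → no swap
j=6: arr[6]=4 ≤ 4 → i=1, swap arr[1],arr[6] → 4 4 6 6 6 6 6 6 6 4
j=7: arr[7]=6 > 4 → no swap
j=8: arr[8]=6 > 4 → no swap
(after j=8) arr = 4 4 6 6 6 6 6 6 6 4

4 4 6 6 6 6 6 6 6 4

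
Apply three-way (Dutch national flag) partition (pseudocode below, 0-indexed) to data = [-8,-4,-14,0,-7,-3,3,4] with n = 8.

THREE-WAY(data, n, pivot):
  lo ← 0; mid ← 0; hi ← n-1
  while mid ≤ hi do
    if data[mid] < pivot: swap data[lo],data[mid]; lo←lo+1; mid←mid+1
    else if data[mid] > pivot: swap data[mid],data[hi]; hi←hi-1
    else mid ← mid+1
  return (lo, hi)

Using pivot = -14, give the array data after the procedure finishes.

pivot = -14; lo=0, mid=0, hi=7
data[mid]=-8>-14: swap data[0],data[7]; hi=6 → [4,-4,-14,0,-7,-3,3,-8]
data[mid]=4>-14: swap data[0],data[6]; hi=5 → [3,-4,-14,0,-7,-3,4,-8]
data[mid]=3>-14: swap data[0],data[5]; hi=4 → [-3,-4,-14,0,-7,3,4,-8]
data[mid]=-3>-14: swap data[0],data[4]; hi=3 → [-7,-4,-14,0,-3,3,4,-8]
data[mid]=-7>-14: swap data[0],data[3]; hi=2 → [0,-4,-14,-7,-3,3,4,-8]
data[mid]=0>-14: swap data[0],data[2]; hi=1 → [-14,-4,0,-7,-3,3,4,-8]
data[mid]=-14=-14: mid=1
data[mid]=-4>-14: swap data[1],data[1]; hi=0 → [-14,-4,0,-7,-3,3,4,-8]
end: lo=0, hi=0; data = [-14,-4,0,-7,-3,3,4,-8]

[-14,-4,0,-7,-3,3,4,-8]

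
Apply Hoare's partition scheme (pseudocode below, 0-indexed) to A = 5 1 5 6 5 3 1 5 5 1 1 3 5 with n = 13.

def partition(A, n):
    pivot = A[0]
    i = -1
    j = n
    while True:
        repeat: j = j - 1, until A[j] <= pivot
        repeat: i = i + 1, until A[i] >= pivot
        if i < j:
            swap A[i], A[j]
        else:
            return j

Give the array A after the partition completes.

5 1 3 1 1 3 1 5 5 5 6 5 5

pivot = A[0] = 5; i = -1, j = 13
j→12 (A[12]=5≤5), i→0 (A[0]=5≥5); i<j, swap → 5 1 5 6 5 3 1 5 5 1 1 3 5
j→11 (A[11]=3≤5), i→2 (A[2]=5≥5); i<j, swap → 5 1 3 6 5 3 1 5 5 1 1 5 5
j→10 (A[10]=1≤5), i→3 (A[3]=6≥5); i<j, swap → 5 1 3 1 5 3 1 5 5 1 6 5 5
j→9 (A[9]=1≤5), i→4 (A[4]=5≥5); i<j, swap → 5 1 3 1 1 3 1 5 5 5 6 5 5
j→8 (A[8]=5≤5), i→7 (A[7]=5≥5); i<j, swap → 5 1 3 1 1 3 1 5 5 5 6 5 5
j→7, i→8; i≥j, return j=7. A = 5 1 3 1 1 3 1 5 5 5 6 5 5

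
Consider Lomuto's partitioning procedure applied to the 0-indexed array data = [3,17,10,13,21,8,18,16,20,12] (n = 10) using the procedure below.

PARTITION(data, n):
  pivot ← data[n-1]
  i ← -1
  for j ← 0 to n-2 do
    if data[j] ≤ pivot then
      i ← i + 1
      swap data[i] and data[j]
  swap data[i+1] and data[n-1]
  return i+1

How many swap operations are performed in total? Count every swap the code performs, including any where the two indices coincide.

4

pivot = data[9] = 12; i = -1
j=0: data[0]=3 ≤ 12 → i=0, swap data[0],data[0] (no change) → [3,17,10,13,21,8,18,16,20,12]
j=1: data[1]=17 > 12 → no swap
j=2: data[2]=10 ≤ 12 → i=1, swap data[1],data[2] → [3,10,17,13,21,8,18,16,20,12]
j=3: data[3]=13 > 12 → no swap
j=4: data[4]=21 > 12 → no swap
j=5: data[5]=8 ≤ 12 → i=2, swap data[2],data[5] → [3,10,8,13,21,17,18,16,20,12]
j=6: data[6]=18 > 12 → no swap
j=7: data[7]=16 > 12 → no swap
j=8: data[8]=20 > 12 → no swap
final swap data[3],data[9] → [3,10,8,12,21,17,18,16,20,13]; return 3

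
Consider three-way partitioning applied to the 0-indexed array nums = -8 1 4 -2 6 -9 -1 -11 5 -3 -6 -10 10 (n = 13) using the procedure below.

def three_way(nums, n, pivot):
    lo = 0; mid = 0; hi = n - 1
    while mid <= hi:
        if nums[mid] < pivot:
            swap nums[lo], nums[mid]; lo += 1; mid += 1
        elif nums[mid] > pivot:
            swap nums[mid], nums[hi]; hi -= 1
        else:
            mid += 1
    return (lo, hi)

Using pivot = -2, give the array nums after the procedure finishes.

lo=0 mid=0 hi=12
-8<-2: swap(0,0), lo=1 mid=1 ⇒ -8 1 4 -2 6 -9 -1 -11 5 -3 -6 -10 10
1>-2: swap(1,12), hi=11 ⇒ -8 10 4 -2 6 -9 -1 -11 5 -3 -6 -10 1
10>-2: swap(1,11), hi=10 ⇒ -8 -10 4 -2 6 -9 -1 -11 5 -3 -6 10 1
-10<-2: swap(1,1), lo=2 mid=2 ⇒ -8 -10 4 -2 6 -9 -1 -11 5 -3 -6 10 1
4>-2: swap(2,10), hi=9 ⇒ -8 -10 -6 -2 6 -9 -1 -11 5 -3 4 10 1
-6<-2: swap(2,2), lo=3 mid=3 ⇒ -8 -10 -6 -2 6 -9 -1 -11 5 -3 4 10 1
-2=-2: mid=4
6>-2: swap(4,9), hi=8 ⇒ -8 -10 -6 -2 -3 -9 -1 -11 5 6 4 10 1
-3<-2: swap(3,4), lo=4 mid=5 ⇒ -8 -10 -6 -3 -2 -9 -1 -11 5 6 4 10 1
-9<-2: swap(4,5), lo=5 mid=6 ⇒ -8 -10 -6 -3 -9 -2 -1 -11 5 6 4 10 1
-1>-2: swap(6,8), hi=7 ⇒ -8 -10 -6 -3 -9 -2 5 -11 -1 6 4 10 1
5>-2: swap(6,7), hi=6 ⇒ -8 -10 -6 -3 -9 -2 -11 5 -1 6 4 10 1
-11<-2: swap(5,6), lo=6 mid=7 ⇒ -8 -10 -6 -3 -9 -11 -2 5 -1 6 4 10 1
done. lo=6 hi=6; nums=-8 -10 -6 -3 -9 -11 -2 5 -1 6 4 10 1

-8 -10 -6 -3 -9 -11 -2 5 -1 6 4 10 1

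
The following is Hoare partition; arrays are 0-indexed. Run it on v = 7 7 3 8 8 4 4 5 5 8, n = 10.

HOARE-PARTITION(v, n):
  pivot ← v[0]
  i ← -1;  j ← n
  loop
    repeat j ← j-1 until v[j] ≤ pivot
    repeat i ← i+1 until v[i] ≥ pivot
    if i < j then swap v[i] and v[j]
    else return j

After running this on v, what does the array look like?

5 5 3 4 4 8 8 7 7 8

pivot = v[0] = 7; i = -1, j = 10
j→8 (v[8]=5≤7), i→0 (v[0]=7≥7); i<j, swap → 5 7 3 8 8 4 4 5 7 8
j→7 (v[7]=5≤7), i→1 (v[1]=7≥7); i<j, swap → 5 5 3 8 8 4 4 7 7 8
j→6 (v[6]=4≤7), i→3 (v[3]=8≥7); i<j, swap → 5 5 3 4 8 4 8 7 7 8
j→5 (v[5]=4≤7), i→4 (v[4]=8≥7); i<j, swap → 5 5 3 4 4 8 8 7 7 8
j→4, i→5; i≥j, return j=4. v = 5 5 3 4 4 8 8 7 7 8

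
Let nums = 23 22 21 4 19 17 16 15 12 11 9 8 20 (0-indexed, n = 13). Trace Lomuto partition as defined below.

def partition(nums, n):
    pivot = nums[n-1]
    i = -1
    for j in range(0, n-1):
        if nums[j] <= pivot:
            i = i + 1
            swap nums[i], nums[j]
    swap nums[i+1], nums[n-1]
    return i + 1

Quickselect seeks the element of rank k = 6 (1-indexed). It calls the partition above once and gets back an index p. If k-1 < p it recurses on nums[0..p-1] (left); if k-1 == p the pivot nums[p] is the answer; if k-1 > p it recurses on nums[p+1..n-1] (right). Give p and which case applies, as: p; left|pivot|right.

pivot = nums[12] = 20; i = -1
j=0: nums[0]=23 > 20 → no swap
j=1: nums[1]=22 > 20 → no swap
j=2: nums[2]=21 > 20 → no swap
j=3: nums[3]=4 ≤ 20 → i=0, swap nums[0],nums[3] → 4 22 21 23 19 17 16 15 12 11 9 8 20
j=4: nums[4]=19 ≤ 20 → i=1, swap nums[1],nums[4] → 4 19 21 23 22 17 16 15 12 11 9 8 20
j=5: nums[5]=17 ≤ 20 → i=2, swap nums[2],nums[5] → 4 19 17 23 22 21 16 15 12 11 9 8 20
j=6: nums[6]=16 ≤ 20 → i=3, swap nums[3],nums[6] → 4 19 17 16 22 21 23 15 12 11 9 8 20
j=7: nums[7]=15 ≤ 20 → i=4, swap nums[4],nums[7] → 4 19 17 16 15 21 23 22 12 11 9 8 20
j=8: nums[8]=12 ≤ 20 → i=5, swap nums[5],nums[8] → 4 19 17 16 15 12 23 22 21 11 9 8 20
j=9: nums[9]=11 ≤ 20 → i=6, swap nums[6],nums[9] → 4 19 17 16 15 12 11 22 21 23 9 8 20
j=10: nums[10]=9 ≤ 20 → i=7, swap nums[7],nums[10] → 4 19 17 16 15 12 11 9 21 23 22 8 20
j=11: nums[11]=8 ≤ 20 → i=8, swap nums[8],nums[11] → 4 19 17 16 15 12 11 9 8 23 22 21 20
final swap nums[9],nums[12] → 4 19 17 16 15 12 11 9 8 20 22 21 23; return 9
p = 9; k-1 = 5 < 9 ⇒ left

9; left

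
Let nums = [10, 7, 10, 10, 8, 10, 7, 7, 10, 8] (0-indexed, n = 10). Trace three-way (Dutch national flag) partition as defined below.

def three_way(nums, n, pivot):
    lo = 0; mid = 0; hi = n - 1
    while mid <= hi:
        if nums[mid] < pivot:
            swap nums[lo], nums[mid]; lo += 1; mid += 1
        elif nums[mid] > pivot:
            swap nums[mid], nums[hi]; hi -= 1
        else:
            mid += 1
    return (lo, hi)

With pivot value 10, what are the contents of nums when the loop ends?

[7, 8, 7, 7, 8, 10, 10, 10, 10, 10]

pivot = 10; lo=0, mid=0, hi=9
nums[mid]=10=10: mid=1
nums[mid]=7<10: swap nums[0],nums[1]; lo=1,mid=2 → [7, 10, 10, 10, 8, 10, 7, 7, 10, 8]
nums[mid]=10=10: mid=3
nums[mid]=10=10: mid=4
nums[mid]=8<10: swap nums[1],nums[4]; lo=2,mid=5 → [7, 8, 10, 10, 10, 10, 7, 7, 10, 8]
nums[mid]=10=10: mid=6
nums[mid]=7<10: swap nums[2],nums[6]; lo=3,mid=7 → [7, 8, 7, 10, 10, 10, 10, 7, 10, 8]
nums[mid]=7<10: swap nums[3],nums[7]; lo=4,mid=8 → [7, 8, 7, 7, 10, 10, 10, 10, 10, 8]
nums[mid]=10=10: mid=9
nums[mid]=8<10: swap nums[4],nums[9]; lo=5,mid=10 → [7, 8, 7, 7, 8, 10, 10, 10, 10, 10]
end: lo=5, hi=9; nums = [7, 8, 7, 7, 8, 10, 10, 10, 10, 10]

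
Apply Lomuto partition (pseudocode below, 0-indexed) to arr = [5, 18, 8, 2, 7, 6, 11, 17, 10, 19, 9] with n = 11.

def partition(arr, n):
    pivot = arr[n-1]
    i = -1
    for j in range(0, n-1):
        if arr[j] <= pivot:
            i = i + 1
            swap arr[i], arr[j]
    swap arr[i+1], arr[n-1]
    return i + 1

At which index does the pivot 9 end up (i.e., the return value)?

pivot=9, i=-1
j=0: 5≤9, i=0, swap(0,0) ⇒ [5, 18, 8, 2, 7, 6, 11, 17, 10, 19, 9]
j=1: 18>9, skip
j=2: 8≤9, i=1, swap(1,2) ⇒ [5, 8, 18, 2, 7, 6, 11, 17, 10, 19, 9]
j=3: 2≤9, i=2, swap(2,3) ⇒ [5, 8, 2, 18, 7, 6, 11, 17, 10, 19, 9]
j=4: 7≤9, i=3, swap(3,4) ⇒ [5, 8, 2, 7, 18, 6, 11, 17, 10, 19, 9]
j=5: 6≤9, i=4, swap(4,5) ⇒ [5, 8, 2, 7, 6, 18, 11, 17, 10, 19, 9]
j=6: 11>9, skip
j=7: 17>9, skip
j=8: 10>9, skip
j=9: 19>9, skip
swap(5,10) ⇒ [5, 8, 2, 7, 6, 9, 11, 17, 10, 19, 18]; return 5

5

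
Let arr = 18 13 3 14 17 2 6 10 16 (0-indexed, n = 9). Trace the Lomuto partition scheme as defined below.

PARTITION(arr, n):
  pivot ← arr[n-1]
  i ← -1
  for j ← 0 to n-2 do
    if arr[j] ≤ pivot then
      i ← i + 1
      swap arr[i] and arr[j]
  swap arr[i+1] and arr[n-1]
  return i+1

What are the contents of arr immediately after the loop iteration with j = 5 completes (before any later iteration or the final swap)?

13 3 14 2 17 18 6 10 16

pivot=16, i=-1
j=0: 18>16, skip
j=1: 13≤16, i=0, swap(0,1) ⇒ 13 18 3 14 17 2 6 10 16
j=2: 3≤16, i=1, swap(1,2) ⇒ 13 3 18 14 17 2 6 10 16
j=3: 14≤16, i=2, swap(2,3) ⇒ 13 3 14 18 17 2 6 10 16
j=4: 17>16, skip
j=5: 2≤16, i=3, swap(3,5) ⇒ 13 3 14 2 17 18 6 10 16
(after j=5) arr = 13 3 14 2 17 18 6 10 16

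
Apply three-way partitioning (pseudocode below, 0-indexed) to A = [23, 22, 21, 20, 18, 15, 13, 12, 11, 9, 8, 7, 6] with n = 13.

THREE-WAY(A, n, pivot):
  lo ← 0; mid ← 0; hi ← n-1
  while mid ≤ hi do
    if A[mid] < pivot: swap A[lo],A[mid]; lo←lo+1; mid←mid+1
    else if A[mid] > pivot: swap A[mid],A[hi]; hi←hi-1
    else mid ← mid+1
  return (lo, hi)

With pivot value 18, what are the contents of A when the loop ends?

[6, 7, 8, 9, 15, 13, 12, 11, 18, 20, 21, 22, 23]

pivot = 18; lo=0, mid=0, hi=12
A[mid]=23>18: swap A[0],A[12]; hi=11 → [6, 22, 21, 20, 18, 15, 13, 12, 11, 9, 8, 7, 23]
A[mid]=6<18: swap A[0],A[0]; lo=1,mid=1 → [6, 22, 21, 20, 18, 15, 13, 12, 11, 9, 8, 7, 23]
A[mid]=22>18: swap A[1],A[11]; hi=10 → [6, 7, 21, 20, 18, 15, 13, 12, 11, 9, 8, 22, 23]
A[mid]=7<18: swap A[1],A[1]; lo=2,mid=2 → [6, 7, 21, 20, 18, 15, 13, 12, 11, 9, 8, 22, 23]
A[mid]=21>18: swap A[2],A[10]; hi=9 → [6, 7, 8, 20, 18, 15, 13, 12, 11, 9, 21, 22, 23]
A[mid]=8<18: swap A[2],A[2]; lo=3,mid=3 → [6, 7, 8, 20, 18, 15, 13, 12, 11, 9, 21, 22, 23]
A[mid]=20>18: swap A[3],A[9]; hi=8 → [6, 7, 8, 9, 18, 15, 13, 12, 11, 20, 21, 22, 23]
A[mid]=9<18: swap A[3],A[3]; lo=4,mid=4 → [6, 7, 8, 9, 18, 15, 13, 12, 11, 20, 21, 22, 23]
A[mid]=18=18: mid=5
A[mid]=15<18: swap A[4],A[5]; lo=5,mid=6 → [6, 7, 8, 9, 15, 18, 13, 12, 11, 20, 21, 22, 23]
A[mid]=13<18: swap A[5],A[6]; lo=6,mid=7 → [6, 7, 8, 9, 15, 13, 18, 12, 11, 20, 21, 22, 23]
A[mid]=12<18: swap A[6],A[7]; lo=7,mid=8 → [6, 7, 8, 9, 15, 13, 12, 18, 11, 20, 21, 22, 23]
A[mid]=11<18: swap A[7],A[8]; lo=8,mid=9 → [6, 7, 8, 9, 15, 13, 12, 11, 18, 20, 21, 22, 23]
end: lo=8, hi=8; A = [6, 7, 8, 9, 15, 13, 12, 11, 18, 20, 21, 22, 23]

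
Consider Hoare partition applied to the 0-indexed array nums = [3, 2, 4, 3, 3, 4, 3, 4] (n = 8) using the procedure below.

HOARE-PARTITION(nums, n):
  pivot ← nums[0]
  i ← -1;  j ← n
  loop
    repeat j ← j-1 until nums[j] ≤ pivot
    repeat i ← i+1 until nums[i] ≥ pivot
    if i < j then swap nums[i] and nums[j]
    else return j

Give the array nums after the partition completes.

[3, 2, 3, 3, 4, 4, 3, 4]

pivot = nums[0] = 3; i = -1, j = 8
j→6 (nums[6]=3≤3), i→0 (nums[0]=3≥3); i<j, swap → [3, 2, 4, 3, 3, 4, 3, 4]
j→4 (nums[4]=3≤3), i→2 (nums[2]=4≥3); i<j, swap → [3, 2, 3, 3, 4, 4, 3, 4]
j→3, i→3; i≥j, return j=3. nums = [3, 2, 3, 3, 4, 4, 3, 4]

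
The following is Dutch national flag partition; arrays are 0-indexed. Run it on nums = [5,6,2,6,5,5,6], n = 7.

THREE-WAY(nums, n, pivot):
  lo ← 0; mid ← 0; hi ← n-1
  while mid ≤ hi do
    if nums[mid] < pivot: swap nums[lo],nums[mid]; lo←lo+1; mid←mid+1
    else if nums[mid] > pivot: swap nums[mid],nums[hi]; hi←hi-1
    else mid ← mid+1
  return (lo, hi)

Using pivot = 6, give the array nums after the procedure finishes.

[5,2,5,5,6,6,6]

pivot = 6; lo=0, mid=0, hi=6
nums[mid]=5<6: swap nums[0],nums[0]; lo=1,mid=1 → [5,6,2,6,5,5,6]
nums[mid]=6=6: mid=2
nums[mid]=2<6: swap nums[1],nums[2]; lo=2,mid=3 → [5,2,6,6,5,5,6]
nums[mid]=6=6: mid=4
nums[mid]=5<6: swap nums[2],nums[4]; lo=3,mid=5 → [5,2,5,6,6,5,6]
nums[mid]=5<6: swap nums[3],nums[5]; lo=4,mid=6 → [5,2,5,5,6,6,6]
nums[mid]=6=6: mid=7
end: lo=4, hi=6; nums = [5,2,5,5,6,6,6]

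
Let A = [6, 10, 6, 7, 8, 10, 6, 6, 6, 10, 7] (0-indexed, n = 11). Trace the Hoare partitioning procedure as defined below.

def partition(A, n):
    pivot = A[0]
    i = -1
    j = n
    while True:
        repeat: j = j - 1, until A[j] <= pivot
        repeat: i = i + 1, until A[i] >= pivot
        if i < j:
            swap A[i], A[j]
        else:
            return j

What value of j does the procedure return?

pivot = A[0] = 6; i = -1, j = 11
j→8 (A[8]=6≤6), i→0 (A[0]=6≥6); i<j, swap → [6, 10, 6, 7, 8, 10, 6, 6, 6, 10, 7]
j→7 (A[7]=6≤6), i→1 (A[1]=10≥6); i<j, swap → [6, 6, 6, 7, 8, 10, 6, 10, 6, 10, 7]
j→6 (A[6]=6≤6), i→2 (A[2]=6≥6); i<j, swap → [6, 6, 6, 7, 8, 10, 6, 10, 6, 10, 7]
j→2, i→3; i≥j, return j=2. A = [6, 6, 6, 7, 8, 10, 6, 10, 6, 10, 7]

2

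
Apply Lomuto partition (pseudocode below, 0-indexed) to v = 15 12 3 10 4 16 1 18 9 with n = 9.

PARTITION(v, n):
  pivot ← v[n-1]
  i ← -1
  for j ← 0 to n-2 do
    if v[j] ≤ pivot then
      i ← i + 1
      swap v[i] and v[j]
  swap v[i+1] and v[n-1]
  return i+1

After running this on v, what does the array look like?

pivot = v[8] = 9; i = -1
j=0: v[0]=15 > 9 → no swap
j=1: v[1]=12 > 9 → no swap
j=2: v[2]=3 ≤ 9 → i=0, swap v[0],v[2] → 3 12 15 10 4 16 1 18 9
j=3: v[3]=10 > 9 → no swap
j=4: v[4]=4 ≤ 9 → i=1, swap v[1],v[4] → 3 4 15 10 12 16 1 18 9
j=5: v[5]=16 > 9 → no swap
j=6: v[6]=1 ≤ 9 → i=2, swap v[2],v[6] → 3 4 1 10 12 16 15 18 9
j=7: v[7]=18 > 9 → no swap
final swap v[3],v[8] → 3 4 1 9 12 16 15 18 10; return 3

3 4 1 9 12 16 15 18 10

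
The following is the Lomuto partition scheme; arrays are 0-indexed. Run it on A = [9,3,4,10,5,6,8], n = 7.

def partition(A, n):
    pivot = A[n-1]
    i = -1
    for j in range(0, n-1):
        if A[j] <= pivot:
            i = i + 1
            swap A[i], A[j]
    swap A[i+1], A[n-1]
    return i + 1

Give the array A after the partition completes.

pivot = A[6] = 8; i = -1
j=0: A[0]=9 > 8 → no swap
j=1: A[1]=3 ≤ 8 → i=0, swap A[0],A[1] → [3,9,4,10,5,6,8]
j=2: A[2]=4 ≤ 8 → i=1, swap A[1],A[2] → [3,4,9,10,5,6,8]
j=3: A[3]=10 > 8 → no swap
j=4: A[4]=5 ≤ 8 → i=2, swap A[2],A[4] → [3,4,5,10,9,6,8]
j=5: A[5]=6 ≤ 8 → i=3, swap A[3],A[5] → [3,4,5,6,9,10,8]
final swap A[4],A[6] → [3,4,5,6,8,10,9]; return 4

[3,4,5,6,8,10,9]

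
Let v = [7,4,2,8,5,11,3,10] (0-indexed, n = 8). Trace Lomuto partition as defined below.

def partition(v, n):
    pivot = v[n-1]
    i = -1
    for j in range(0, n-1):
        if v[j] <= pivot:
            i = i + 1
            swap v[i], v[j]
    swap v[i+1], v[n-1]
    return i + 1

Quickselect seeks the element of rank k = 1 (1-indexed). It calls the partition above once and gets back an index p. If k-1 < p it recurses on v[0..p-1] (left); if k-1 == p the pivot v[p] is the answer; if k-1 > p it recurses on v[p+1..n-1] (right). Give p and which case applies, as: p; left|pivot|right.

6; left

pivot = v[7] = 10; i = -1
j=0: v[0]=7 ≤ 10 → i=0, swap v[0],v[0] (no change) → [7,4,2,8,5,11,3,10]
j=1: v[1]=4 ≤ 10 → i=1, swap v[1],v[1] (no change) → [7,4,2,8,5,11,3,10]
j=2: v[2]=2 ≤ 10 → i=2, swap v[2],v[2] (no change) → [7,4,2,8,5,11,3,10]
j=3: v[3]=8 ≤ 10 → i=3, swap v[3],v[3] (no change) → [7,4,2,8,5,11,3,10]
j=4: v[4]=5 ≤ 10 → i=4, swap v[4],v[4] (no change) → [7,4,2,8,5,11,3,10]
j=5: v[5]=11 > 10 → no swap
j=6: v[6]=3 ≤ 10 → i=5, swap v[5],v[6] → [7,4,2,8,5,3,11,10]
final swap v[6],v[7] → [7,4,2,8,5,3,10,11]; return 6
p = 6; k-1 = 0 < 6 ⇒ left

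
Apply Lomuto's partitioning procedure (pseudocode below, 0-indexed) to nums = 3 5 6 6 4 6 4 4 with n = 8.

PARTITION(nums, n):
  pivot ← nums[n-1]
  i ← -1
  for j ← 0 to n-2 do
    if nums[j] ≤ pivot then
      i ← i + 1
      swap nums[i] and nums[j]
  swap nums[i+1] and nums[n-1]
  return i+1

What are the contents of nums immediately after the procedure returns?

3 4 4 4 5 6 6 6

pivot=4, i=-1
j=0: 3≤4, i=0, swap(0,0) ⇒ 3 5 6 6 4 6 4 4
j=1: 5>4, skip
j=2: 6>4, skip
j=3: 6>4, skip
j=4: 4≤4, i=1, swap(1,4) ⇒ 3 4 6 6 5 6 4 4
j=5: 6>4, skip
j=6: 4≤4, i=2, swap(2,6) ⇒ 3 4 4 6 5 6 6 4
swap(3,7) ⇒ 3 4 4 4 5 6 6 6; return 3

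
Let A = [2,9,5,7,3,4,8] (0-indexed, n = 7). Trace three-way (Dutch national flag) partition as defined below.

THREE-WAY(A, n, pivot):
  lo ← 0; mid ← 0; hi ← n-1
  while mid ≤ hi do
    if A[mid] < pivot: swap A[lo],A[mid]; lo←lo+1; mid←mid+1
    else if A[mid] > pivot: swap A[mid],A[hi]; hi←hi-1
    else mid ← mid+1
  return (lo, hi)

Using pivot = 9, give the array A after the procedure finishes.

pivot = 9; lo=0, mid=0, hi=6
A[mid]=2<9: swap A[0],A[0]; lo=1,mid=1 → [2,9,5,7,3,4,8]
A[mid]=9=9: mid=2
A[mid]=5<9: swap A[1],A[2]; lo=2,mid=3 → [2,5,9,7,3,4,8]
A[mid]=7<9: swap A[2],A[3]; lo=3,mid=4 → [2,5,7,9,3,4,8]
A[mid]=3<9: swap A[3],A[4]; lo=4,mid=5 → [2,5,7,3,9,4,8]
A[mid]=4<9: swap A[4],A[5]; lo=5,mid=6 → [2,5,7,3,4,9,8]
A[mid]=8<9: swap A[5],A[6]; lo=6,mid=7 → [2,5,7,3,4,8,9]
end: lo=6, hi=6; A = [2,5,7,3,4,8,9]

[2,5,7,3,4,8,9]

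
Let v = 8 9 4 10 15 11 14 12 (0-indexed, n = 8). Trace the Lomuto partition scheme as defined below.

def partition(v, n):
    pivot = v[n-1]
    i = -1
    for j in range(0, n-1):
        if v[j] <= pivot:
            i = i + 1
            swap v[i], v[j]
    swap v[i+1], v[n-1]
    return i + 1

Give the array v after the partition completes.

8 9 4 10 11 12 14 15

pivot=12, i=-1
j=0: 8≤12, i=0, swap(0,0) ⇒ 8 9 4 10 15 11 14 12
j=1: 9≤12, i=1, swap(1,1) ⇒ 8 9 4 10 15 11 14 12
j=2: 4≤12, i=2, swap(2,2) ⇒ 8 9 4 10 15 11 14 12
j=3: 10≤12, i=3, swap(3,3) ⇒ 8 9 4 10 15 11 14 12
j=4: 15>12, skip
j=5: 11≤12, i=4, swap(4,5) ⇒ 8 9 4 10 11 15 14 12
j=6: 14>12, skip
swap(5,7) ⇒ 8 9 4 10 11 12 14 15; return 5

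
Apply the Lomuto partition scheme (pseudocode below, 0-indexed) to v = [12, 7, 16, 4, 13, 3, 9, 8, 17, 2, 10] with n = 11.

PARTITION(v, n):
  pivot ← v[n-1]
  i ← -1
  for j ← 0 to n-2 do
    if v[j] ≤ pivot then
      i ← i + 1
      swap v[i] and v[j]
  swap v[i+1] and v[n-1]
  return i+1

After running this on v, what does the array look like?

[7, 4, 3, 9, 8, 2, 10, 13, 17, 16, 12]

pivot = v[10] = 10; i = -1
j=0: v[0]=12 > 10 → no swap
j=1: v[1]=7 ≤ 10 → i=0, swap v[0],v[1] → [7, 12, 16, 4, 13, 3, 9, 8, 17, 2, 10]
j=2: v[2]=16 > 10 → no swap
j=3: v[3]=4 ≤ 10 → i=1, swap v[1],v[3] → [7, 4, 16, 12, 13, 3, 9, 8, 17, 2, 10]
j=4: v[4]=13 > 10 → no swap
j=5: v[5]=3 ≤ 10 → i=2, swap v[2],v[5] → [7, 4, 3, 12, 13, 16, 9, 8, 17, 2, 10]
j=6: v[6]=9 ≤ 10 → i=3, swap v[3],v[6] → [7, 4, 3, 9, 13, 16, 12, 8, 17, 2, 10]
j=7: v[7]=8 ≤ 10 → i=4, swap v[4],v[7] → [7, 4, 3, 9, 8, 16, 12, 13, 17, 2, 10]
j=8: v[8]=17 > 10 → no swap
j=9: v[9]=2 ≤ 10 → i=5, swap v[5],v[9] → [7, 4, 3, 9, 8, 2, 12, 13, 17, 16, 10]
final swap v[6],v[10] → [7, 4, 3, 9, 8, 2, 10, 13, 17, 16, 12]; return 6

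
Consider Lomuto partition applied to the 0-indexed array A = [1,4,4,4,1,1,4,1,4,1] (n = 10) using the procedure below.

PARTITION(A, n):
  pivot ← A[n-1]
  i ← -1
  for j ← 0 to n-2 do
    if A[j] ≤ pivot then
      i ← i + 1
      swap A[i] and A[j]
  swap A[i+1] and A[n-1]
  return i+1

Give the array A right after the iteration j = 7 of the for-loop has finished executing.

pivot=1, i=-1
j=0: 1≤1, i=0, swap(0,0) ⇒ [1,4,4,4,1,1,4,1,4,1]
j=1: 4>1, skip
j=2: 4>1, skip
j=3: 4>1, skip
j=4: 1≤1, i=1, swap(1,4) ⇒ [1,1,4,4,4,1,4,1,4,1]
j=5: 1≤1, i=2, swap(2,5) ⇒ [1,1,1,4,4,4,4,1,4,1]
j=6: 4>1, skip
j=7: 1≤1, i=3, swap(3,7) ⇒ [1,1,1,1,4,4,4,4,4,1]
(after j=7) A = [1,1,1,1,4,4,4,4,4,1]

[1,1,1,1,4,4,4,4,4,1]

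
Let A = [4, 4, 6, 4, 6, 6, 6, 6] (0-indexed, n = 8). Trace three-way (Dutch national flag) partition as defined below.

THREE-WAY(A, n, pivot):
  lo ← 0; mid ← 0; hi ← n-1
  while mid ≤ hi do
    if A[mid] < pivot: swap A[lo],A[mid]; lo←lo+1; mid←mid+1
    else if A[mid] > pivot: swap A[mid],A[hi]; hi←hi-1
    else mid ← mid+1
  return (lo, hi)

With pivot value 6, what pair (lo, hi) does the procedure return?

(3, 7)

lo=0 mid=0 hi=7
4<6: swap(0,0), lo=1 mid=1 ⇒ [4, 4, 6, 4, 6, 6, 6, 6]
4<6: swap(1,1), lo=2 mid=2 ⇒ [4, 4, 6, 4, 6, 6, 6, 6]
6=6: mid=3
4<6: swap(2,3), lo=3 mid=4 ⇒ [4, 4, 4, 6, 6, 6, 6, 6]
6=6: mid=5
6=6: mid=6
6=6: mid=7
6=6: mid=8
done. lo=3 hi=7; A=[4, 4, 4, 6, 6, 6, 6, 6]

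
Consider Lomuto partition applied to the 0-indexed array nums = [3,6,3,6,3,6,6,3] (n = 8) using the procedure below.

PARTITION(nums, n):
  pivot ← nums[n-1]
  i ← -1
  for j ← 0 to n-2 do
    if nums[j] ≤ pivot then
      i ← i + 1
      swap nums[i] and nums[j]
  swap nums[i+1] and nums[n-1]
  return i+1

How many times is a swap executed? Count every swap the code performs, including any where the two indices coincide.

pivot = nums[7] = 3; i = -1
j=0: nums[0]=3 ≤ 3 → i=0, swap nums[0],nums[0] (no change) → [3,6,3,6,3,6,6,3]
j=1: nums[1]=6 > 3 → no swap
j=2: nums[2]=3 ≤ 3 → i=1, swap nums[1],nums[2] → [3,3,6,6,3,6,6,3]
j=3: nums[3]=6 > 3 → no swap
j=4: nums[4]=3 ≤ 3 → i=2, swap nums[2],nums[4] → [3,3,3,6,6,6,6,3]
j=5: nums[5]=6 > 3 → no swap
j=6: nums[6]=6 > 3 → no swap
final swap nums[3],nums[7] → [3,3,3,3,6,6,6,6]; return 3

4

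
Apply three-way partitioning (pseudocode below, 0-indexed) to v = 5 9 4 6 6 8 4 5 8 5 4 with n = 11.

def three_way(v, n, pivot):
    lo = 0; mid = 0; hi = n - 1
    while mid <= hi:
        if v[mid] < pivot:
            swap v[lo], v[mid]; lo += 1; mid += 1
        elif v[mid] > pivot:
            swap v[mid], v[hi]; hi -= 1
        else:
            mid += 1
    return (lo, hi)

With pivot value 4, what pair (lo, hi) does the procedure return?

lo=0 mid=0 hi=10
5>4: swap(0,10), hi=9 ⇒ 4 9 4 6 6 8 4 5 8 5 5
4=4: mid=1
9>4: swap(1,9), hi=8 ⇒ 4 5 4 6 6 8 4 5 8 9 5
5>4: swap(1,8), hi=7 ⇒ 4 8 4 6 6 8 4 5 5 9 5
8>4: swap(1,7), hi=6 ⇒ 4 5 4 6 6 8 4 8 5 9 5
5>4: swap(1,6), hi=5 ⇒ 4 4 4 6 6 8 5 8 5 9 5
4=4: mid=2
4=4: mid=3
6>4: swap(3,5), hi=4 ⇒ 4 4 4 8 6 6 5 8 5 9 5
8>4: swap(3,4), hi=3 ⇒ 4 4 4 6 8 6 5 8 5 9 5
6>4: swap(3,3), hi=2 ⇒ 4 4 4 6 8 6 5 8 5 9 5
done. lo=0 hi=2; v=4 4 4 6 8 6 5 8 5 9 5

(0, 2)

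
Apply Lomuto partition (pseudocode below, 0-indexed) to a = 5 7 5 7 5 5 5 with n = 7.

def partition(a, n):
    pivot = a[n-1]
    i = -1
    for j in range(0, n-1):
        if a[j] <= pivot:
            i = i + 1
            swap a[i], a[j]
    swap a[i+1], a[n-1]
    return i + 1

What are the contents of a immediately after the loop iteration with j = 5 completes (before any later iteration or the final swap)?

5 5 5 5 7 7 5

pivot=5, i=-1
j=0: 5≤5, i=0, swap(0,0) ⇒ 5 7 5 7 5 5 5
j=1: 7>5, skip
j=2: 5≤5, i=1, swap(1,2) ⇒ 5 5 7 7 5 5 5
j=3: 7>5, skip
j=4: 5≤5, i=2, swap(2,4) ⇒ 5 5 5 7 7 5 5
j=5: 5≤5, i=3, swap(3,5) ⇒ 5 5 5 5 7 7 5
(after j=5) a = 5 5 5 5 7 7 5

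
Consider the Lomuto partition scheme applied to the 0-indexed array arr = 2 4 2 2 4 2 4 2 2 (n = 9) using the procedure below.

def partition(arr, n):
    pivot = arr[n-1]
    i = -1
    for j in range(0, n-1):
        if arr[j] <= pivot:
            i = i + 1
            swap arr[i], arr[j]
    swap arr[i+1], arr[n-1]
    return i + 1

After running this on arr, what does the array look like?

pivot = arr[8] = 2; i = -1
j=0: arr[0]=2 ≤ 2 → i=0, swap arr[0],arr[0] (no change) → 2 4 2 2 4 2 4 2 2
j=1: arr[1]=4 > 2 → no swap
j=2: arr[2]=2 ≤ 2 → i=1, swap arr[1],arr[2] → 2 2 4 2 4 2 4 2 2
j=3: arr[3]=2 ≤ 2 → i=2, swap arr[2],arr[3] → 2 2 2 4 4 2 4 2 2
j=4: arr[4]=4 > 2 → no swap
j=5: arr[5]=2 ≤ 2 → i=3, swap arr[3],arr[5] → 2 2 2 2 4 4 4 2 2
j=6: arr[6]=4 > 2 → no swap
j=7: arr[7]=2 ≤ 2 → i=4, swap arr[4],arr[7] → 2 2 2 2 2 4 4 4 2
final swap arr[5],arr[8] → 2 2 2 2 2 2 4 4 4; return 5

2 2 2 2 2 2 4 4 4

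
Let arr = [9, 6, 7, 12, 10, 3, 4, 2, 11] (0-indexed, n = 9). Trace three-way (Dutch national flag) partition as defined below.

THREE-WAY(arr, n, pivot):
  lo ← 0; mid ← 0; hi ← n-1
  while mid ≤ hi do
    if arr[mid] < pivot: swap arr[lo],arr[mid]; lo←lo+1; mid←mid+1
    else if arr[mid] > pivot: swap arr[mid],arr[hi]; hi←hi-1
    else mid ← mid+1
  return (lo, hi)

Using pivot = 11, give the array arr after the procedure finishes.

lo=0 mid=0 hi=8
9<11: swap(0,0), lo=1 mid=1 ⇒ [9, 6, 7, 12, 10, 3, 4, 2, 11]
6<11: swap(1,1), lo=2 mid=2 ⇒ [9, 6, 7, 12, 10, 3, 4, 2, 11]
7<11: swap(2,2), lo=3 mid=3 ⇒ [9, 6, 7, 12, 10, 3, 4, 2, 11]
12>11: swap(3,8), hi=7 ⇒ [9, 6, 7, 11, 10, 3, 4, 2, 12]
11=11: mid=4
10<11: swap(3,4), lo=4 mid=5 ⇒ [9, 6, 7, 10, 11, 3, 4, 2, 12]
3<11: swap(4,5), lo=5 mid=6 ⇒ [9, 6, 7, 10, 3, 11, 4, 2, 12]
4<11: swap(5,6), lo=6 mid=7 ⇒ [9, 6, 7, 10, 3, 4, 11, 2, 12]
2<11: swap(6,7), lo=7 mid=8 ⇒ [9, 6, 7, 10, 3, 4, 2, 11, 12]
done. lo=7 hi=7; arr=[9, 6, 7, 10, 3, 4, 2, 11, 12]

[9, 6, 7, 10, 3, 4, 2, 11, 12]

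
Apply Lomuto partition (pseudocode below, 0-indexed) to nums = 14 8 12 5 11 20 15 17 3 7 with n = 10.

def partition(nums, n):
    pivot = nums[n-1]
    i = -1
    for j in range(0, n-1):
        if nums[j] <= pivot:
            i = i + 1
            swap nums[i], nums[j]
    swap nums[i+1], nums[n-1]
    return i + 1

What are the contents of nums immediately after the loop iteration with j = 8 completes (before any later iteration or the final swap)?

5 3 12 14 11 20 15 17 8 7

pivot=7, i=-1
j=0: 14>7, skip
j=1: 8>7, skip
j=2: 12>7, skip
j=3: 5≤7, i=0, swap(0,3) ⇒ 5 8 12 14 11 20 15 17 3 7
j=4: 11>7, skip
j=5: 20>7, skip
j=6: 15>7, skip
j=7: 17>7, skip
j=8: 3≤7, i=1, swap(1,8) ⇒ 5 3 12 14 11 20 15 17 8 7
(after j=8) nums = 5 3 12 14 11 20 15 17 8 7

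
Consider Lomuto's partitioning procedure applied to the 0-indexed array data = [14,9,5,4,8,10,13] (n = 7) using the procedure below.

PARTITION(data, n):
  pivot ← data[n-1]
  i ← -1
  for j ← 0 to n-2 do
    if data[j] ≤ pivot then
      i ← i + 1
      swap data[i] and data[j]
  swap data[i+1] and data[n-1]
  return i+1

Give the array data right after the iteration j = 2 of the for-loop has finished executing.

pivot=13, i=-1
j=0: 14>13, skip
j=1: 9≤13, i=0, swap(0,1) ⇒ [9,14,5,4,8,10,13]
j=2: 5≤13, i=1, swap(1,2) ⇒ [9,5,14,4,8,10,13]
(after j=2) data = [9,5,14,4,8,10,13]

[9,5,14,4,8,10,13]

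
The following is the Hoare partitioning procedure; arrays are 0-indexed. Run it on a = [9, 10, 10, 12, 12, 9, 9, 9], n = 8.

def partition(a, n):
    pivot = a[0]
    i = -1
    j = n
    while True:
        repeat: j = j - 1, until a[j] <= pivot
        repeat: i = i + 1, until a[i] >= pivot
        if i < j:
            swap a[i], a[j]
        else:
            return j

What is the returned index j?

pivot=9
j stops at 7 (9), i stops at 0 (9); swap ⇒ [9, 10, 10, 12, 12, 9, 9, 9]
j stops at 6 (9), i stops at 1 (10); swap ⇒ [9, 9, 10, 12, 12, 9, 10, 9]
j stops at 5 (9), i stops at 2 (10); swap ⇒ [9, 9, 9, 12, 12, 10, 10, 9]
j stops at 2, i stops at 3; i≥j ⇒ return 2. a=[9, 9, 9, 12, 12, 10, 10, 9]

2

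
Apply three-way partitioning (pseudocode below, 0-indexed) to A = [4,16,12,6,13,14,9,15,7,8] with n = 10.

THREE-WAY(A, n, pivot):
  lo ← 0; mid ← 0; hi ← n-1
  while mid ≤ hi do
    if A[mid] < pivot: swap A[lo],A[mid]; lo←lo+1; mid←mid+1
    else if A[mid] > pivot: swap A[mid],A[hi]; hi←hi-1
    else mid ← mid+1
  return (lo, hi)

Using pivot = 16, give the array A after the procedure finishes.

[4,12,6,13,14,9,15,7,8,16]

pivot = 16; lo=0, mid=0, hi=9
A[mid]=4<16: swap A[0],A[0]; lo=1,mid=1 → [4,16,12,6,13,14,9,15,7,8]
A[mid]=16=16: mid=2
A[mid]=12<16: swap A[1],A[2]; lo=2,mid=3 → [4,12,16,6,13,14,9,15,7,8]
A[mid]=6<16: swap A[2],A[3]; lo=3,mid=4 → [4,12,6,16,13,14,9,15,7,8]
A[mid]=13<16: swap A[3],A[4]; lo=4,mid=5 → [4,12,6,13,16,14,9,15,7,8]
A[mid]=14<16: swap A[4],A[5]; lo=5,mid=6 → [4,12,6,13,14,16,9,15,7,8]
A[mid]=9<16: swap A[5],A[6]; lo=6,mid=7 → [4,12,6,13,14,9,16,15,7,8]
A[mid]=15<16: swap A[6],A[7]; lo=7,mid=8 → [4,12,6,13,14,9,15,16,7,8]
A[mid]=7<16: swap A[7],A[8]; lo=8,mid=9 → [4,12,6,13,14,9,15,7,16,8]
A[mid]=8<16: swap A[8],A[9]; lo=9,mid=10 → [4,12,6,13,14,9,15,7,8,16]
end: lo=9, hi=9; A = [4,12,6,13,14,9,15,7,8,16]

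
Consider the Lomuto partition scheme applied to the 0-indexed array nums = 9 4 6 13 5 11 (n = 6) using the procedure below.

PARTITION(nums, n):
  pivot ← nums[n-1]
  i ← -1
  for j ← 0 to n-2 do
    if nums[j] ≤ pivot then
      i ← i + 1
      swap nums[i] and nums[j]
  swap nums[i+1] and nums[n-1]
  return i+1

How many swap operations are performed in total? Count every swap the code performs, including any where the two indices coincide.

pivot = nums[5] = 11; i = -1
j=0: nums[0]=9 ≤ 11 → i=0, swap nums[0],nums[0] (no change) → 9 4 6 13 5 11
j=1: nums[1]=4 ≤ 11 → i=1, swap nums[1],nums[1] (no change) → 9 4 6 13 5 11
j=2: nums[2]=6 ≤ 11 → i=2, swap nums[2],nums[2] (no change) → 9 4 6 13 5 11
j=3: nums[3]=13 > 11 → no swap
j=4: nums[4]=5 ≤ 11 → i=3, swap nums[3],nums[4] → 9 4 6 5 13 11
final swap nums[4],nums[5] → 9 4 6 5 11 13; return 4

5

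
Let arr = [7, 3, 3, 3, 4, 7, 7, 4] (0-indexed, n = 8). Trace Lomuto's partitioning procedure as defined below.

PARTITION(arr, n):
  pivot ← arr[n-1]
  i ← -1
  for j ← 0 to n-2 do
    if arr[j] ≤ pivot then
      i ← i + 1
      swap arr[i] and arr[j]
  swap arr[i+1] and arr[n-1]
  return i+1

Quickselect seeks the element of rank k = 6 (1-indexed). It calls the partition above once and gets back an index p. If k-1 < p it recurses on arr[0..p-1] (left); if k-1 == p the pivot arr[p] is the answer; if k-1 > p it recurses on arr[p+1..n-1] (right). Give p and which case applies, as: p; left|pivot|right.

pivot=4, i=-1
j=0: 7>4, skip
j=1: 3≤4, i=0, swap(0,1) ⇒ [3, 7, 3, 3, 4, 7, 7, 4]
j=2: 3≤4, i=1, swap(1,2) ⇒ [3, 3, 7, 3, 4, 7, 7, 4]
j=3: 3≤4, i=2, swap(2,3) ⇒ [3, 3, 3, 7, 4, 7, 7, 4]
j=4: 4≤4, i=3, swap(3,4) ⇒ [3, 3, 3, 4, 7, 7, 7, 4]
j=5: 7>4, skip
j=6: 7>4, skip
swap(4,7) ⇒ [3, 3, 3, 4, 4, 7, 7, 7]; return 4
p = 4; k-1 = 5 > 4 ⇒ right

4; right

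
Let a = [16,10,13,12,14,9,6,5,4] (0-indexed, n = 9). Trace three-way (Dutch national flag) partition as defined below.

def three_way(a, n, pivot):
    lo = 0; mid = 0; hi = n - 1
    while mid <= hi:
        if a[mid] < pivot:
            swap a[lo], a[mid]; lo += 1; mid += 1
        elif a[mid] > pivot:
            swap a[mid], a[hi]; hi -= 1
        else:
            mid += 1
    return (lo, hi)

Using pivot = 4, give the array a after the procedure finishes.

[4,13,12,14,9,6,5,10,16]

lo=0 mid=0 hi=8
16>4: swap(0,8), hi=7 ⇒ [4,10,13,12,14,9,6,5,16]
4=4: mid=1
10>4: swap(1,7), hi=6 ⇒ [4,5,13,12,14,9,6,10,16]
5>4: swap(1,6), hi=5 ⇒ [4,6,13,12,14,9,5,10,16]
6>4: swap(1,5), hi=4 ⇒ [4,9,13,12,14,6,5,10,16]
9>4: swap(1,4), hi=3 ⇒ [4,14,13,12,9,6,5,10,16]
14>4: swap(1,3), hi=2 ⇒ [4,12,13,14,9,6,5,10,16]
12>4: swap(1,2), hi=1 ⇒ [4,13,12,14,9,6,5,10,16]
13>4: swap(1,1), hi=0 ⇒ [4,13,12,14,9,6,5,10,16]
done. lo=0 hi=0; a=[4,13,12,14,9,6,5,10,16]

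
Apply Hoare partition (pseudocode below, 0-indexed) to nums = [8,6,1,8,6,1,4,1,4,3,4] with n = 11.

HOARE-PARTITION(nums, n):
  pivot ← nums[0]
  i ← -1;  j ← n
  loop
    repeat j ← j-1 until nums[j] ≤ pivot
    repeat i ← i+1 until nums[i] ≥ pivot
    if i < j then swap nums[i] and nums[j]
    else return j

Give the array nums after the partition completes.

pivot = nums[0] = 8; i = -1, j = 11
j→10 (nums[10]=4≤8), i→0 (nums[0]=8≥8); i<j, swap → [4,6,1,8,6,1,4,1,4,3,8]
j→9 (nums[9]=3≤8), i→3 (nums[3]=8≥8); i<j, swap → [4,6,1,3,6,1,4,1,4,8,8]
j→8, i→9; i≥j, return j=8. nums = [4,6,1,3,6,1,4,1,4,8,8]

[4,6,1,3,6,1,4,1,4,8,8]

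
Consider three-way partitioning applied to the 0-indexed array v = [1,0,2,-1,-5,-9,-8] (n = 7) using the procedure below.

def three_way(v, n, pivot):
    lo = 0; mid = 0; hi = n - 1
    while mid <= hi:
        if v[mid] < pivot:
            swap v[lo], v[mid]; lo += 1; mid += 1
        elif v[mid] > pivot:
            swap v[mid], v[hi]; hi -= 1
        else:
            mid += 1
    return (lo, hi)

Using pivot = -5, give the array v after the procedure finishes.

pivot = -5; lo=0, mid=0, hi=6
v[mid]=1>-5: swap v[0],v[6]; hi=5 → [-8,0,2,-1,-5,-9,1]
v[mid]=-8<-5: swap v[0],v[0]; lo=1,mid=1 → [-8,0,2,-1,-5,-9,1]
v[mid]=0>-5: swap v[1],v[5]; hi=4 → [-8,-9,2,-1,-5,0,1]
v[mid]=-9<-5: swap v[1],v[1]; lo=2,mid=2 → [-8,-9,2,-1,-5,0,1]
v[mid]=2>-5: swap v[2],v[4]; hi=3 → [-8,-9,-5,-1,2,0,1]
v[mid]=-5=-5: mid=3
v[mid]=-1>-5: swap v[3],v[3]; hi=2 → [-8,-9,-5,-1,2,0,1]
end: lo=2, hi=2; v = [-8,-9,-5,-1,2,0,1]

[-8,-9,-5,-1,2,0,1]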